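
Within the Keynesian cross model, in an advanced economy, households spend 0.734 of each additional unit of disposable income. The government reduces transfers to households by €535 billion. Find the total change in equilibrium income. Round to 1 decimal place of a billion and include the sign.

The transfer change shifts disposable income by −€535 billion, so first-round consumption changes by c·ΔTR = 0.734 × (−€535 billion) = −€392.69 billion.
Expenditure multiplier = 1/(1 − MPC) = 1/(1 − 0.734) = 1/0.266 ≈ 3.759.
The transfer multiplier is c × k ≈ 2.759, so ΔY = k × (c·ΔTR) = (−€392.69 billion) / 0.266 ≈ −€1,476.3 billion.

−€1,476.3 billion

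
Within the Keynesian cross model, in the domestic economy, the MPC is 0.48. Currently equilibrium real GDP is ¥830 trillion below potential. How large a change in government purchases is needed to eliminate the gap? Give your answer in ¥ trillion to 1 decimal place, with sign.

Spending multiplier = 1/(1 − MPC) = 1/(1 − 0.48) = 1/0.52 ≈ 1.923.
Need ΔY = +¥830 trillion, so ΔG = ΔY/k = (+¥830 trillion) × 0.52 = +¥431.6 trillion.
The government should increase government purchases by ¥431.6 trillion.

+¥431.6 trillion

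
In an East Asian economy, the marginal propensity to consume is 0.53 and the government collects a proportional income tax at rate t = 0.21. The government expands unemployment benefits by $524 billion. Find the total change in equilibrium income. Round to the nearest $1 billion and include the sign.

+$478 billion

The transfer change shifts disposable income by +$524 billion, so first-round consumption changes by c·ΔTR = 0.53 × (+$524 billion) = +$277.72 billion.
Expenditure multiplier = 1/(1 − c(1−t)) = 1/(1 − 0.53×0.79) = 1/0.5813 ≈ 1.72.
The transfer multiplier is c × k ≈ 0.912, so ΔY = k × (c·ΔTR) = (+$277.72 billion) / 0.5813 ≈ +$478 billion.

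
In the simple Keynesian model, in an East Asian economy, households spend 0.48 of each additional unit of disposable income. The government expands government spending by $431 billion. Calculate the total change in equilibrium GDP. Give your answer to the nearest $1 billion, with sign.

+$829 billion

Spending multiplier = 1/(1 − MPC) = 1/(1 − 0.48) = 1/0.52 ≈ 1.923.
ΔY = k × ΔG = (+$431 billion) / 0.52 ≈ +$829 billion.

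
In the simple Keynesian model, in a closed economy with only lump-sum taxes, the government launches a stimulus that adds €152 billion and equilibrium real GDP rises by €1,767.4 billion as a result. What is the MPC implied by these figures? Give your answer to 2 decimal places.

0.91

Implied spending multiplier k = ΔY/ΔG = 1,767.4/152 ≈ 11.6276.
Since k = 1/(1 − MPC), MPC = 1 − 1/k = 1 − ΔG/ΔY = 1 − 152/1,767.4 ≈ 0.91.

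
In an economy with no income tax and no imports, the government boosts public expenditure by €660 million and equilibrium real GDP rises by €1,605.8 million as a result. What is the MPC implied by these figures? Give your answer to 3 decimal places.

0.589

Implied spending multiplier k = ΔY/ΔG = 1,605.8/660 ≈ 2.433.
Since k = 1/(1 − MPC), MPC = 1 − 1/k = 1 − ΔG/ΔY = 1 − 660/1,605.8 ≈ 0.589.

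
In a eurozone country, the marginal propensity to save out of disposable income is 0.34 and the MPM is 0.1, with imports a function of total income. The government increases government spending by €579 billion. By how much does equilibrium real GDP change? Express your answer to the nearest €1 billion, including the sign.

MPC = 1 − MPS = 1 − 0.34 = 0.66.
Government-spending multiplier = 1/(1 − c + m) = 1/(1 − 0.66 + 0.1) = 1/0.44 ≈ 2.273.
ΔY = k × ΔG = (+€579 billion) / 0.44 ≈ +€1,316 billion.

+€1,316 billion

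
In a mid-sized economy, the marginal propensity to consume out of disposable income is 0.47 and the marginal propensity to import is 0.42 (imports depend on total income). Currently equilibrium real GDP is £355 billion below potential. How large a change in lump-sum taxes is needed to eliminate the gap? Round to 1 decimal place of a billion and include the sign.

−£717.6 billion

Spending multiplier = 1/(1 − c + m) = 1/(1 − 0.47 + 0.42) = 1/0.95 ≈ 1.053.
Tax multiplier = −c·k = −0.47/0.95 ≈ −0.495. Need ΔY = +£355 billion, so ΔT = ΔY/(−c·k) = −(+£355 billion) × 0.95 / 0.47 ≈ −£717.6 billion.
The government should cut lump-sum taxes by £717.6 billion.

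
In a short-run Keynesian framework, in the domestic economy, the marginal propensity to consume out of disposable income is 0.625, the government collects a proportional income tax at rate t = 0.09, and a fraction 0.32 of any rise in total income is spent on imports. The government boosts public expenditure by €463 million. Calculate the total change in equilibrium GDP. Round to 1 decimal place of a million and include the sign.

Government-spending multiplier = 1/(1 − c(1−t) + m) = 1/(1 − 0.625×0.91 + 0.32) = 1/0.75125 ≈ 1.331.
ΔY = k × ΔG = (+€463 million) / 0.75125 ≈ +€616.3 million.

+€616.3 million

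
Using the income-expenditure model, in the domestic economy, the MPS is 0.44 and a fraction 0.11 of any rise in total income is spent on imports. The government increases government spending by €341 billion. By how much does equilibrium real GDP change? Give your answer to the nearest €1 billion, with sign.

MPC = 1 − MPS = 1 − 0.44 = 0.56.
Spending multiplier = 1/(1 − c + m) = 1/(1 − 0.56 + 0.11) = 1/0.55 ≈ 1.818.
ΔY = k × ΔG = (+€341 billion) / 0.55 = +€620 billion.

+€620 billion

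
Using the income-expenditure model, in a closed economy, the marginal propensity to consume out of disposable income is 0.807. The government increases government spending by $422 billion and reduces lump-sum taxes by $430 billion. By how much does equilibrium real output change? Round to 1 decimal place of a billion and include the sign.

Expenditure multiplier = 1/(1 − MPC) = 1/(1 − 0.807) = 1/0.193 ≈ 5.181.
ΔG contributes k·ΔG = (+$422 billion) / 0.193 ≈ +$2,186.5 billion.
ΔT of −$430 billion changes first-round spending by −c·ΔT = +$347.01 billion, contributing k·(−c·ΔT) = (+$347.01 billion) / 0.193 ≈ +$1,798 billion.
Net ΔY = k(ΔG − c·ΔT) = (+$769.01 billion) / 0.193 ≈ +$3,984.5 billion.

+$3,984.5 billion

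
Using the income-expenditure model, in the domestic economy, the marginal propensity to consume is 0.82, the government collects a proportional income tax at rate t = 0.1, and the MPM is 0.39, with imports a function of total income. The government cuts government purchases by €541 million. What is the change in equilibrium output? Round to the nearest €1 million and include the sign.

Expenditure multiplier = 1/(1 − c(1−t) + m) = 1/(1 − 0.82×0.9 + 0.39) = 1/0.652 ≈ 1.534.
ΔY = k × ΔG = (−€541 million) / 0.652 ≈ −€830 million.

−€830 million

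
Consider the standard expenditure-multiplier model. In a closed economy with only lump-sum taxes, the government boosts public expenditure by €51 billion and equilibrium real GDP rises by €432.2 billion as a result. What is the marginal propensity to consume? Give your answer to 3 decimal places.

0.882

Implied spending multiplier k = ΔY/ΔG = 432.2/51 ≈ 8.4745.
Since k = 1/(1 − MPC), MPC = 1 − 1/k = 1 − ΔG/ΔY = 1 − 51/432.2 ≈ 0.882.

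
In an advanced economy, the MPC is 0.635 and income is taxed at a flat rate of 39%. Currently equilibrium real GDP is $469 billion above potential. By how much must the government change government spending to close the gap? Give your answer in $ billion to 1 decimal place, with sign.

−$287.3 billion

Spending multiplier = 1/(1 − c(1−t)) = 1/(1 − 0.635×0.61) = 1/0.61265 ≈ 1.632.
Need ΔY = −$469 billion, so ΔG = ΔY/k = (−$469 billion) × 0.61265 ≈ −$287.3 billion.
The government should cut government spending by $287.3 billion.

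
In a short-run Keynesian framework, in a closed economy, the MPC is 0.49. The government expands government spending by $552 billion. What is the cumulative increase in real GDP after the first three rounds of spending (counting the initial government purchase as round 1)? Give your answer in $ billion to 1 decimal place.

Round 1 adds ΔG = $552 billion; each later round is MPC = 0.49 times the previous.
After 3 rounds: 552 + 270.48 + 132.5352 = ΔG·(1 − c^3)/(1 − c) = 552 × (1 − 0.117649)/0.51 ≈ $955 billion.

$955.0 billion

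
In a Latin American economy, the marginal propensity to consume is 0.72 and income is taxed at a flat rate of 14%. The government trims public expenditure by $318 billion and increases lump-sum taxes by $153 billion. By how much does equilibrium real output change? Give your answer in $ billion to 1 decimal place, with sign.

Expenditure multiplier = 1/(1 − c(1−t)) = 1/(1 − 0.72×0.86) = 1/0.3808 ≈ 2.626.
ΔG contributes k·ΔG = (−$318 billion) / 0.3808 ≈ −$835.1 billion.
ΔT of +$153 billion changes first-round spending by −c·ΔT = −$110.16 billion, contributing k·(−c·ΔT) = (−$110.16 billion) / 0.3808 ≈ −$289.3 billion.
Net ΔY = k(ΔG − c·ΔT) = (−$428.16 billion) / 0.3808 ≈ −$1,124.4 billion.

−$1,124.4 billion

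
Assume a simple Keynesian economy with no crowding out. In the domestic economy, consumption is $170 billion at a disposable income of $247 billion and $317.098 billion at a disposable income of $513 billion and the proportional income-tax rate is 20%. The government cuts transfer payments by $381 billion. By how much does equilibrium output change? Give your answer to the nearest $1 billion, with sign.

−$378 billion

MPC = ΔC/ΔYd = (317.098 − 170)/(513 − 247) = 147.098/266 = 0.553.
The transfer change shifts disposable income by −$381 billion, so first-round consumption changes by c·ΔTR = 0.553 × (−$381 billion) = −$210.693 billion.
Expenditure multiplier = 1/(1 − c(1−t)) = 1/(1 − 0.553×0.8) = 1/0.5576 ≈ 1.793.
The transfer multiplier is c × k ≈ 0.992, so ΔY = k × (c·ΔTR) = (−$210.693 billion) / 0.5576 ≈ −$378 billion.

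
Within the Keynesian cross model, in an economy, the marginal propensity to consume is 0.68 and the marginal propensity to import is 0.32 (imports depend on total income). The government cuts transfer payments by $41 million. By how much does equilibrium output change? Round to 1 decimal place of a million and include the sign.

−$43.6 million

The transfer change shifts disposable income by −$41 million, so first-round consumption changes by c·ΔTR = 0.68 × (−$41 million) = −$27.88 million.
Expenditure multiplier = 1/(1 − c + m) = 1/(1 − 0.68 + 0.32) = 1/0.64 ≈ 1.563.
The transfer multiplier is c × k ≈ 1.063, so ΔY = k × (c·ΔTR) = (−$27.88 million) / 0.64 ≈ −$43.6 million.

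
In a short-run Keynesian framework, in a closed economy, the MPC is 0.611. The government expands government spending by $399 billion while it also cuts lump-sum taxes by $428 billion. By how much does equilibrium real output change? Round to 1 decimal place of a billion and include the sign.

Expenditure multiplier = 1/(1 − MPC) = 1/(1 − 0.611) = 1/0.389 ≈ 2.571.
ΔG contributes k·ΔG = (+$399 billion) / 0.389 ≈ +$1,025.7 billion.
ΔT of −$428 billion changes first-round spending by −c·ΔT = +$261.508 billion, contributing k·(−c·ΔT) = (+$261.508 billion) / 0.389 ≈ +$672.3 billion.
Net ΔY = k(ΔG − c·ΔT) = (+$660.508 billion) / 0.389 ≈ +$1,698 billion.

+$1,698.0 billion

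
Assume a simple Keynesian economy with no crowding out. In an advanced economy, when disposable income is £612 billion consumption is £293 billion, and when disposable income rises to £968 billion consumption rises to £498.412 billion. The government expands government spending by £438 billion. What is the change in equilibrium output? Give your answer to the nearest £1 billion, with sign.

+£1,035 billion

MPC = ΔC/ΔYd = (498.412 − 293)/(968 − 612) = 205.412/356 = 0.577.
Expenditure multiplier = 1/(1 − MPC) = 1/(1 − 0.577) = 1/0.423 ≈ 2.364.
ΔY = k × ΔG = (+£438 billion) / 0.423 ≈ +£1,035 billion.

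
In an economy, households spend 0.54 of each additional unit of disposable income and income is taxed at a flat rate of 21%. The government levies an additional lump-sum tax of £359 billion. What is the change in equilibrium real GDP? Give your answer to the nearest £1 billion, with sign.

A lump-sum tax change of +£359 billion shifts disposable income by −£359 billion; first-round consumption changes by −c × ΔT = −0.54 × (+£359 billion) = −£193.86 billion.
Expenditure multiplier = 1/(1 − c(1−t)) = 1/(1 − 0.54×0.79) = 1/0.5734 ≈ 1.744.
The tax multiplier is −c × k ≈ −0.942, so ΔY = k × (−c·ΔT) = (−£193.86 billion) / 0.5734 ≈ −£338 billion.

−£338 billion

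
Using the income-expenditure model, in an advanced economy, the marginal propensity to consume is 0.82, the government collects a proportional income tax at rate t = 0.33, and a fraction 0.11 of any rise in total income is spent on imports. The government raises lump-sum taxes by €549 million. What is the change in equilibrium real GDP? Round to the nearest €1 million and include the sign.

−€803 million

A lump-sum tax change of +€549 million shifts disposable income by −€549 million; first-round consumption changes by −c × ΔT = −0.82 × (+€549 million) = −€450.18 million.
Expenditure multiplier = 1/(1 − c(1−t) + m) = 1/(1 − 0.82×0.67 + 0.11) = 1/0.5606 ≈ 1.784.
The tax multiplier is −c × k ≈ −1.463, so ΔY = k × (−c·ΔT) = (−€450.18 million) / 0.5606 ≈ −€803 million.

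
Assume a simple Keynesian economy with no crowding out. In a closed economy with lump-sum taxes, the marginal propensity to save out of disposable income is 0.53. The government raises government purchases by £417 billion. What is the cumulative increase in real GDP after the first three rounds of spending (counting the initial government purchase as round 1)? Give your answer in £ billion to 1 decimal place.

MPC = 1 − MPS = 1 − 0.53 = 0.47.
Round 1 adds ΔG = £417 billion; each later round is MPC = 0.47 times the previous.
After 3 rounds: 417 + 195.99 + 92.1153 = ΔG·(1 − c^3)/(1 − c) = 417 × (1 − 0.103823)/0.53 ≈ £705.1 billion.

£705.1 billion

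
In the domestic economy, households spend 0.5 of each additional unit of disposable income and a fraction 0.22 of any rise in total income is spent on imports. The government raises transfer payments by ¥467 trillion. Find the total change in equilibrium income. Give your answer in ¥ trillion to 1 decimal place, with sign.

The transfer change shifts disposable income by +¥467 trillion, so first-round consumption changes by c·ΔTR = 0.5 × (+¥467 trillion) = +¥233.5 trillion.
Expenditure multiplier = 1/(1 − c + m) = 1/(1 − 0.5 + 0.22) = 1/0.72 ≈ 1.389.
The transfer multiplier is c × k ≈ 0.694, so ΔY = k × (c·ΔTR) = (+¥233.5 trillion) / 0.72 ≈ +¥324.3 trillion.

+¥324.3 trillion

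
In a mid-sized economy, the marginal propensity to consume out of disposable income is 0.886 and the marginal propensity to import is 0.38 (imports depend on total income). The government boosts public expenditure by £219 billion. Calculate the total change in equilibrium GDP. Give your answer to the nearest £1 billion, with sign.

Spending multiplier = 1/(1 − c + m) = 1/(1 − 0.886 + 0.38) = 1/0.494 ≈ 2.024.
ΔY = k × ΔG = (+£219 billion) / 0.494 ≈ +£443 billion.

+£443 billion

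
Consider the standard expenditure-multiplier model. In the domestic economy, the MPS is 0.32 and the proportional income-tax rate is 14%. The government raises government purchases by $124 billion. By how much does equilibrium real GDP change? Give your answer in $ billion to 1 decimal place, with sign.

+$298.7 billion

MPC = 1 − MPS = 1 − 0.32 = 0.68.
Spending multiplier = 1/(1 − c(1−t)) = 1/(1 − 0.68×0.86) = 1/0.4152 ≈ 2.408.
ΔY = k × ΔG = (+$124 billion) / 0.4152 ≈ +$298.7 billion.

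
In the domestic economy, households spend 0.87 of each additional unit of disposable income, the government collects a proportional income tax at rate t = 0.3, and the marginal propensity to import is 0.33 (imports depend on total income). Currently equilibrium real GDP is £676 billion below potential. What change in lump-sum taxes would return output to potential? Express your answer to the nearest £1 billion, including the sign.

Spending multiplier = 1/(1 − c(1−t) + m) = 1/(1 − 0.87×0.7 + 0.33) = 1/0.721 ≈ 1.387.
Tax multiplier = −c·k = −0.87/0.721 ≈ −1.207. Need ΔY = +£676 billion, so ΔT = ΔY/(−c·k) = −(+£676 billion) × 0.721 / 0.87 ≈ −£560 billion.
The government should cut lump-sum taxes by £560 billion.

−£560 billion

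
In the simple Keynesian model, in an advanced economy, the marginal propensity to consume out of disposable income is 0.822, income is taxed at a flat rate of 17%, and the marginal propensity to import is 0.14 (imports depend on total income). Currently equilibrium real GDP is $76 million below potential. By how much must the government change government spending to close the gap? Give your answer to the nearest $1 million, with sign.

Spending multiplier = 1/(1 − c(1−t) + m) = 1/(1 − 0.822×0.83 + 0.14) = 1/0.45774 ≈ 2.185.
Need ΔY = +$76 million, so ΔG = ΔY/k = (+$76 million) × 0.45774 ≈ +$35 million.
The government should increase government spending by $35 million.

+$35 million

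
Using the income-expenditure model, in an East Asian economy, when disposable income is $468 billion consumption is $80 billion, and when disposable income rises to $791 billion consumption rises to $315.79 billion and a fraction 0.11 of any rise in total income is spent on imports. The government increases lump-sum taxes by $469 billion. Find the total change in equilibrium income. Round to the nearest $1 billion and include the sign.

−$901 billion

MPC = ΔC/ΔYd = (315.79 − 80)/(791 − 468) = 235.79/323 = 0.73.
A lump-sum tax change of +$469 billion shifts disposable income by −$469 billion; first-round consumption changes by −c × ΔT = −0.73 × (+$469 billion) = −$342.37 billion.
Expenditure multiplier = 1/(1 − c + m) = 1/(1 − 0.73 + 0.11) = 1/0.38 ≈ 2.632.
The tax multiplier is −c × k ≈ −1.921, so ΔY = k × (−c·ΔT) = (−$342.37 billion) / 0.38 ≈ −$901 billion.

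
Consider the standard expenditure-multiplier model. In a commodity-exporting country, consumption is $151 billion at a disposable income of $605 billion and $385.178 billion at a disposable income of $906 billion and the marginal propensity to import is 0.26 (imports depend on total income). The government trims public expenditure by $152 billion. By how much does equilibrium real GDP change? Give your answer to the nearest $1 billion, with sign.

−$315 billion

MPC = ΔC/ΔYd = (385.178 − 151)/(906 − 605) = 234.178/301 = 0.778.
Expenditure multiplier = 1/(1 − c + m) = 1/(1 − 0.778 + 0.26) = 1/0.482 ≈ 2.075.
ΔY = k × ΔG = (−$152 billion) / 0.482 ≈ −$315 billion.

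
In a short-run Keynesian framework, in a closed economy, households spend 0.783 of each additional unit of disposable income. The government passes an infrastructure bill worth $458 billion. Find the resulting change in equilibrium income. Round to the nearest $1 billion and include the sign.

+$2,111 billion

Spending multiplier = 1/(1 − MPC) = 1/(1 − 0.783) = 1/0.217 ≈ 4.608.
ΔY = k × ΔG = (+$458 billion) / 0.217 ≈ +$2,111 billion.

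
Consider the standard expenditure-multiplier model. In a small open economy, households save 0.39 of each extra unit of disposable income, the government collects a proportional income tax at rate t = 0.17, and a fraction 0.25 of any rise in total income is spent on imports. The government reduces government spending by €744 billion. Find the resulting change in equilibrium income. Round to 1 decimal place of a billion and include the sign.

−€1,000.4 billion

MPC = 1 − MPS = 1 − 0.39 = 0.61.
Spending multiplier = 1/(1 − c(1−t) + m) = 1/(1 − 0.61×0.83 + 0.25) = 1/0.7437 ≈ 1.345.
ΔY = k × ΔG = (−€744 billion) / 0.7437 ≈ −€1,000.4 billion.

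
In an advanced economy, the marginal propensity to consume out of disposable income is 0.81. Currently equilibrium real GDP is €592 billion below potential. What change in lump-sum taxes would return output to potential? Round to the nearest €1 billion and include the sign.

−€139 billion

Spending multiplier = 1/(1 − MPC) = 1/(1 − 0.81) = 1/0.19 ≈ 5.263.
Tax multiplier = −c·k = −0.81/0.19 ≈ −4.263. Need ΔY = +€592 billion, so ΔT = ΔY/(−c·k) = −(+€592 billion) × 0.19 / 0.81 ≈ −€139 billion.
The government should cut lump-sum taxes by €139 billion.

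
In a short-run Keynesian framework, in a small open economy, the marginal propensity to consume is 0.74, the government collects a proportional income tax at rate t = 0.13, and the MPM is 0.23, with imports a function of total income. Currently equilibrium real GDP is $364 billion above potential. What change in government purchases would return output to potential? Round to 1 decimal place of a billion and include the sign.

Spending multiplier = 1/(1 − c(1−t) + m) = 1/(1 − 0.74×0.87 + 0.23) = 1/0.5862 ≈ 1.706.
Need ΔY = −$364 billion, so ΔG = ΔY/k = (−$364 billion) × 0.5862 ≈ −$213.4 billion.
The government should cut government purchases by $213.4 billion.

−$213.4 billion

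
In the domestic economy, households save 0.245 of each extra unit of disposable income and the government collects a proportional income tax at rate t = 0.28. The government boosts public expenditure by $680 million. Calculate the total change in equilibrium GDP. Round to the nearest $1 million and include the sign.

+$1,490 million

MPC = 1 − MPS = 1 − 0.245 = 0.755.
Government-spending multiplier = 1/(1 − c(1−t)) = 1/(1 − 0.755×0.72) = 1/0.4564 ≈ 2.191.
ΔY = k × ΔG = (+$680 million) / 0.4564 ≈ +$1,490 million.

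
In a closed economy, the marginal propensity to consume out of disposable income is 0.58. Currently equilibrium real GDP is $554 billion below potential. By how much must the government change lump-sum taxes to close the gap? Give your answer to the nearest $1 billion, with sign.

−$401 billion

Spending multiplier = 1/(1 − MPC) = 1/(1 − 0.58) = 1/0.42 ≈ 2.381.
Tax multiplier = −c·k = −0.58/0.42 ≈ −1.381. Need ΔY = +$554 billion, so ΔT = ΔY/(−c·k) = −(+$554 billion) × 0.42 / 0.58 ≈ −$401 billion.
The government should cut lump-sum taxes by $401 billion.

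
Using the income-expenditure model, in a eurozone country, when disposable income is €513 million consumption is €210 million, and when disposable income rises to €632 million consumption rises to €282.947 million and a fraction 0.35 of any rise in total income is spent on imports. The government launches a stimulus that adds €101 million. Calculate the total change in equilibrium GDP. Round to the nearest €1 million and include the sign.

+€137 million

MPC = ΔC/ΔYd = (282.947 − 210)/(632 − 513) = 72.947/119 = 0.613.
Spending multiplier = 1/(1 − c + m) = 1/(1 − 0.613 + 0.35) = 1/0.737 ≈ 1.357.
ΔY = k × ΔG = (+€101 million) / 0.737 ≈ +€137 million.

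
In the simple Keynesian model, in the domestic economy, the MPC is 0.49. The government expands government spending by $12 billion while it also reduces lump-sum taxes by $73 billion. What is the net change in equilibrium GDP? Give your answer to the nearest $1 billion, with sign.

Expenditure multiplier = 1/(1 − MPC) = 1/(1 − 0.49) = 1/0.51 ≈ 1.961.
ΔG contributes k·ΔG = (+$12 billion) / 0.51 ≈ +$23.5 billion.
ΔT of −$73 billion changes first-round spending by −c·ΔT = +$35.77 billion, contributing k·(−c·ΔT) = (+$35.77 billion) / 0.51 ≈ +$70.1 billion.
Net ΔY = k(ΔG − c·ΔT) = (+$47.77 billion) / 0.51 ≈ +$94 billion.

+$94 billion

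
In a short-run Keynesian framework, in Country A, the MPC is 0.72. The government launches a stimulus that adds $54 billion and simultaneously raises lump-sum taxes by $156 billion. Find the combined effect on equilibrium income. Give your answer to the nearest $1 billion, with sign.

−$208 billion

Expenditure multiplier = 1/(1 − MPC) = 1/(1 − 0.72) = 1/0.28 ≈ 3.571.
ΔG contributes k·ΔG = (+$54 billion) / 0.28 ≈ +$192.9 billion.
ΔT of +$156 billion changes first-round spending by −c·ΔT = −$112.32 billion, contributing k·(−c·ΔT) = (−$112.32 billion) / 0.28 ≈ −$401.1 billion.
Net ΔY = k(ΔG − c·ΔT) = (−$58.32 billion) / 0.28 ≈ −$208 billion.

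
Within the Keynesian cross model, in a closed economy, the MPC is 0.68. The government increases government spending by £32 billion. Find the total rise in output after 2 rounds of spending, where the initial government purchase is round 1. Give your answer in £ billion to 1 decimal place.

Round 1 adds ΔG = £32 billion; each later round is MPC = 0.68 times the previous.
After 2 rounds: 32 + 21.76 = ΔG·(1 − c^2)/(1 − c) = 32 × (1 − 0.4624)/0.32 ≈ £53.8 billion.

£53.8 billion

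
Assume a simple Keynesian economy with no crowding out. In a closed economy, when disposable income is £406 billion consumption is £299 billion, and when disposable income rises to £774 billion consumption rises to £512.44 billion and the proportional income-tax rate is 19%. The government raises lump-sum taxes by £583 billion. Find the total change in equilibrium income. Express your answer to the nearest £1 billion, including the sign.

MPC = ΔC/ΔYd = (512.44 − 299)/(774 − 406) = 213.44/368 = 0.58.
A lump-sum tax change of +£583 billion shifts disposable income by −£583 billion; first-round consumption changes by −c × ΔT = −0.58 × (+£583 billion) = −£338.14 billion.
Expenditure multiplier = 1/(1 − c(1−t)) = 1/(1 − 0.58×0.81) = 1/0.5302 ≈ 1.886.
The tax multiplier is −c × k ≈ −1.094, so ΔY = k × (−c·ΔT) = (−£338.14 billion) / 0.5302 ≈ −£638 billion.

−£638 billion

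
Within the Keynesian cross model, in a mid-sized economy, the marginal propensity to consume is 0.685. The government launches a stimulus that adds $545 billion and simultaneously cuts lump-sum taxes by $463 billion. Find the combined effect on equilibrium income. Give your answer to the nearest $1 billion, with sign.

Expenditure multiplier = 1/(1 − MPC) = 1/(1 − 0.685) = 1/0.315 ≈ 3.175.
ΔG contributes k·ΔG = (+$545 billion) / 0.315 ≈ +$1,730.2 billion.
ΔT of −$463 billion changes first-round spending by −c·ΔT = +$317.155 billion, contributing k·(−c·ΔT) = (+$317.155 billion) / 0.315 ≈ +$1,006.8 billion.
Net ΔY = k(ΔG − c·ΔT) = (+$862.155 billion) / 0.315 = +$2,737 billion.

+$2,737 billion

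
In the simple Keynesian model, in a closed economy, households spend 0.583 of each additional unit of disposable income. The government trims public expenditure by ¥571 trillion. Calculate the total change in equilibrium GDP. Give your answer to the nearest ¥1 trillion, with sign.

Expenditure multiplier = 1/(1 − MPC) = 1/(1 − 0.583) = 1/0.417 ≈ 2.398.
ΔY = k × ΔG = (−¥571 trillion) / 0.417 ≈ −¥1,369 trillion.

−¥1,369 trillion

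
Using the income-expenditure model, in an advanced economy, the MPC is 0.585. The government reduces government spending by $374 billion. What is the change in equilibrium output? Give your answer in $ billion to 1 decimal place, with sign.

−$901.2 billion

Government-spending multiplier = 1/(1 − MPC) = 1/(1 − 0.585) = 1/0.415 ≈ 2.41.
ΔY = k × ΔG = (−$374 billion) / 0.415 ≈ −$901.2 billion.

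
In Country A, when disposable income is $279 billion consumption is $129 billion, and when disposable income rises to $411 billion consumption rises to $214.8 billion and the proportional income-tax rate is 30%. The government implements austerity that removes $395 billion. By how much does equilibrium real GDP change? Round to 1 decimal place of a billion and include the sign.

−$724.8 billion

MPC = ΔC/ΔYd = (214.8 − 129)/(411 − 279) = 85.8/132 = 0.65.
Expenditure multiplier = 1/(1 − c(1−t)) = 1/(1 − 0.65×0.7) = 1/0.545 ≈ 1.835.
ΔY = k × ΔG = (−$395 billion) / 0.545 ≈ −$724.8 billion.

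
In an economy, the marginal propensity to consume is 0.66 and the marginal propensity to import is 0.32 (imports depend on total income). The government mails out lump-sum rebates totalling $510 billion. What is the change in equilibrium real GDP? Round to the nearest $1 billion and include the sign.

A lump-sum tax change of −$510 billion shifts disposable income by +$510 billion; first-round consumption changes by −c × ΔT = −0.66 × (−$510 billion) = +$336.6 billion.
Expenditure multiplier = 1/(1 − c + m) = 1/(1 − 0.66 + 0.32) = 1/0.66 ≈ 1.515.
The tax multiplier is −c × k = −1, so ΔY = k × (−c·ΔT) = (+$336.6 billion) / 0.66 = +$510 billion.

+$510 billion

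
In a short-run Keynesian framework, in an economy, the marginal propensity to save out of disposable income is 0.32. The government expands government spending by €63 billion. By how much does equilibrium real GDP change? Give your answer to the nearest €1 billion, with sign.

+€197 billion

MPC = 1 − MPS = 1 − 0.32 = 0.68.
Spending multiplier = 1/(1 − MPC) = 1/(1 − 0.68) = 1/0.32 = 3.125.
ΔY = k × ΔG = (+€63 billion) / 0.32 ≈ +€197 billion.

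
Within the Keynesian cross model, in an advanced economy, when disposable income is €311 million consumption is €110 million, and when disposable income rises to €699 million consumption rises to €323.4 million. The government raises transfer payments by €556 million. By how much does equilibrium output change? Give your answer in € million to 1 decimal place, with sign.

MPC = ΔC/ΔYd = (323.4 − 110)/(699 − 311) = 213.4/388 = 0.55.
The transfer change shifts disposable income by +€556 million, so first-round consumption changes by c·ΔTR = 0.55 × (+€556 million) = +€305.8 million.
Expenditure multiplier = 1/(1 − MPC) = 1/(1 − 0.55) = 1/0.45 ≈ 2.222.
The transfer multiplier is c × k ≈ 1.222, so ΔY = k × (c·ΔTR) = (+€305.8 million) / 0.45 ≈ +€679.6 million.

+€679.6 million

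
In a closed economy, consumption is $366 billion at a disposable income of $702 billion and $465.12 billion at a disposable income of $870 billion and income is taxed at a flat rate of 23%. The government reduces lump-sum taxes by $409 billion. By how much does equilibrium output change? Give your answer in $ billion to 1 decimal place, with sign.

MPC = ΔC/ΔYd = (465.12 − 366)/(870 − 702) = 99.12/168 = 0.59.
A lump-sum tax change of −$409 billion shifts disposable income by +$409 billion; first-round consumption changes by −c × ΔT = −0.59 × (−$409 billion) = +$241.31 billion.
Expenditure multiplier = 1/(1 − c(1−t)) = 1/(1 − 0.59×0.77) = 1/0.5457 ≈ 1.833.
The tax multiplier is −c × k ≈ −1.081, so ΔY = k × (−c·ΔT) = (+$241.31 billion) / 0.5457 ≈ +$442.2 billion.

+$442.2 billion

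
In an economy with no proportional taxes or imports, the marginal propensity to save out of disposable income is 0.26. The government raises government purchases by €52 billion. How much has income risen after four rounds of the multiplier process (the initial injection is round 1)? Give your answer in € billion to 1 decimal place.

€140.0 billion

MPC = 1 − MPS = 1 − 0.26 = 0.74.
Round 1 adds ΔG = €52 billion; each later round is MPC = 0.74 times the previous.
After 4 rounds: 52 + 38.48 + 28.4752 + 21.071648 = ΔG·(1 − c^4)/(1 − c) = 52 × (1 − 0.29986576)/0.26 ≈ €140 billion.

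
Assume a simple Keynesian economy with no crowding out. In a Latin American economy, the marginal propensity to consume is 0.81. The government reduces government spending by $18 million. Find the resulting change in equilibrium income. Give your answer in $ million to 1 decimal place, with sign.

Expenditure multiplier = 1/(1 − MPC) = 1/(1 − 0.81) = 1/0.19 ≈ 5.263.
ΔY = k × ΔG = (−$18 million) / 0.19 ≈ −$94.7 million.

−$94.7 million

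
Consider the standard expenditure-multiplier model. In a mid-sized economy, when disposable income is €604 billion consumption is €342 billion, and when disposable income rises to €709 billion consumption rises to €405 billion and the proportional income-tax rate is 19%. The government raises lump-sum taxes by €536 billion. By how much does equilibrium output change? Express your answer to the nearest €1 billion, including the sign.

−€626 billion

MPC = ΔC/ΔYd = (405 − 342)/(709 − 604) = 63/105 = 0.6.
A lump-sum tax change of +€536 billion shifts disposable income by −€536 billion; first-round consumption changes by −c × ΔT = −0.6 × (+€536 billion) = −€321.6 billion.
Expenditure multiplier = 1/(1 − c(1−t)) = 1/(1 − 0.6×0.81) = 1/0.514 ≈ 1.946.
The tax multiplier is −c × k ≈ −1.167, so ΔY = k × (−c·ΔT) = (−€321.6 billion) / 0.514 ≈ −€626 billion.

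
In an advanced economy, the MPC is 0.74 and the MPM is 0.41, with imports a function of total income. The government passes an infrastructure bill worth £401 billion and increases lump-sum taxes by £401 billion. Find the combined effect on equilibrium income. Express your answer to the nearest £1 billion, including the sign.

+£156 billion

Expenditure multiplier = 1/(1 − c + m) = 1/(1 − 0.74 + 0.41) = 1/0.67 ≈ 1.493.
ΔG contributes k·ΔG = (+£401 billion) / 0.67 ≈ +£598.5 billion.
ΔT of +£401 billion changes first-round spending by −c·ΔT = −£296.74 billion, contributing k·(−c·ΔT) = (−£296.74 billion) / 0.67 ≈ −£442.9 billion.
Net ΔY = k(ΔG − c·ΔT) = (+£104.26 billion) / 0.67 ≈ +£156 billion.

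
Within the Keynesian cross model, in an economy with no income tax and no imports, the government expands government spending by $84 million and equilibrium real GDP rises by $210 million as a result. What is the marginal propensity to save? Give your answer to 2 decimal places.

0.40

Implied spending multiplier k = ΔY/ΔG = 210/84 = 2.5.
Since k = 1/(1 − MPC), MPC = 1 − 1/k = 1 − ΔG/ΔY = 1 − 84/210 = 0.60.
MPS = 1 − MPC = 0.40.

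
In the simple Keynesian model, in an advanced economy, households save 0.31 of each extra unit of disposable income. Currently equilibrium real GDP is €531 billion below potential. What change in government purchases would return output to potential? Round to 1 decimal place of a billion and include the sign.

MPC = 1 − MPS = 1 − 0.31 = 0.69.
Spending multiplier = 1/(1 − MPC) = 1/(1 − 0.69) = 1/0.31 ≈ 3.226.
Need ΔY = +€531 billion, so ΔG = ΔY/k = (+€531 billion) × 0.31 ≈ +€164.6 billion.
The government should increase government purchases by €164.6 billion.

+€164.6 billion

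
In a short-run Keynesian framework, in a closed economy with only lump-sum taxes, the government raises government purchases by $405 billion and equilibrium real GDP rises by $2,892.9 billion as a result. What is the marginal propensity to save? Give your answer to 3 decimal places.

Implied spending multiplier k = ΔY/ΔG = 2,892.9/405 ≈ 7.143.
Since k = 1/(1 − MPC), MPC = 1 − 1/k = 1 − ΔG/ΔY = 1 − 405/2,892.9 ≈ 0.860.
MPS = 1 − MPC = 0.140.

0.140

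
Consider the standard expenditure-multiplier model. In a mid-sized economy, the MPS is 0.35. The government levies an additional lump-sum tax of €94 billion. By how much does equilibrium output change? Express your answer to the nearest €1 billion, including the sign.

MPC = 1 − MPS = 1 − 0.35 = 0.65.
A lump-sum tax change of +€94 billion shifts disposable income by −€94 billion; first-round consumption changes by −c × ΔT = −0.65 × (+€94 billion) = −€61.1 billion.
Expenditure multiplier = 1/(1 − MPC) = 1/(1 − 0.65) = 1/0.35 ≈ 2.857.
The tax multiplier is −c × k ≈ −1.857, so ΔY = k × (−c·ΔT) = (−€61.1 billion) / 0.35 ≈ −€175 billion.

−€175 billion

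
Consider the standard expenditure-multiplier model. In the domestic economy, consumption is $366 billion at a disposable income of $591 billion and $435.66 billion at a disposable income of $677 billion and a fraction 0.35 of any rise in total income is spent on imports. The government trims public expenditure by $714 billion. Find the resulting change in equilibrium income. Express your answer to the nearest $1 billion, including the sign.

−$1,322 billion

MPC = ΔC/ΔYd = (435.66 − 366)/(677 − 591) = 69.66/86 = 0.81.
Government-spending multiplier = 1/(1 − c + m) = 1/(1 − 0.81 + 0.35) = 1/0.54 ≈ 1.852.
ΔY = k × ΔG = (−$714 billion) / 0.54 ≈ −$1,322 billion.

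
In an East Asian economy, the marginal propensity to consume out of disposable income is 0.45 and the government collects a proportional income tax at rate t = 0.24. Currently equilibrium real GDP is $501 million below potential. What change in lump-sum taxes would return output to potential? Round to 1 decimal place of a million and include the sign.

Spending multiplier = 1/(1 − c(1−t)) = 1/(1 − 0.45×0.76) = 1/0.658 ≈ 1.52.
Tax multiplier = −c·k = −0.45/0.658 ≈ −0.684. Need ΔY = +$501 million, so ΔT = ΔY/(−c·k) = −(+$501 million) × 0.658 / 0.45 ≈ −$732.6 million.
The government should cut lump-sum taxes by $732.6 million.

−$732.6 million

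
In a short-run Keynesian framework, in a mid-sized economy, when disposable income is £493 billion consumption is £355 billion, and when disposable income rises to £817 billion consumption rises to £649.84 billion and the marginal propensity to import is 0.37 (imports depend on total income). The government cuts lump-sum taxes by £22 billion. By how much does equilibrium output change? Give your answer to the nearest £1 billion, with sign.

MPC = ΔC/ΔYd = (649.84 − 355)/(817 − 493) = 294.84/324 = 0.91.
A lump-sum tax change of −£22 billion shifts disposable income by +£22 billion; first-round consumption changes by −c × ΔT = −0.91 × (−£22 billion) = +£20.02 billion.
Expenditure multiplier = 1/(1 − c + m) = 1/(1 − 0.91 + 0.37) = 1/0.46 ≈ 2.174.
The tax multiplier is −c × k ≈ −1.978, so ΔY = k × (−c·ΔT) = (+£20.02 billion) / 0.46 ≈ +£44 billion.

+£44 billion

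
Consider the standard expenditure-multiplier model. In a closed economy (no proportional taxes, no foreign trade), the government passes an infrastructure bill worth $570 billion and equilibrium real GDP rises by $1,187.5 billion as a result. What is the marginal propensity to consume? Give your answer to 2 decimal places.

0.52

Implied spending multiplier k = ΔY/ΔG = 1,187.5/570 ≈ 2.0833.
Since k = 1/(1 − MPC), MPC = 1 − 1/k = 1 − ΔG/ΔY = 1 − 570/1,187.5 = 0.52.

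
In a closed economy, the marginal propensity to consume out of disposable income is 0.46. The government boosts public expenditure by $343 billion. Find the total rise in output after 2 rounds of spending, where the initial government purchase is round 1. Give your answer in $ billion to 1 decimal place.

Round 1 adds ΔG = $343 billion; each later round is MPC = 0.46 times the previous.
After 2 rounds: 343 + 157.78 = ΔG·(1 − c^2)/(1 − c) = 343 × (1 − 0.2116)/0.54 ≈ $500.8 billion.

$500.8 billion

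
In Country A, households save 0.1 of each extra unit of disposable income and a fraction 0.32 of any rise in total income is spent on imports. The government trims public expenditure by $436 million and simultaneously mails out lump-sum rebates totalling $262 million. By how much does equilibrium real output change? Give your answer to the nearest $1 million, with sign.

MPC = 1 − MPS = 1 − 0.1 = 0.9.
Expenditure multiplier = 1/(1 − c + m) = 1/(1 − 0.9 + 0.32) = 1/0.42 ≈ 2.381.
ΔG contributes k·ΔG = (−$436 million) / 0.42 ≈ −$1,038.1 million.
ΔT of −$262 million changes first-round spending by −c·ΔT = +$235.8 million, contributing k·(−c·ΔT) = (+$235.8 million) / 0.42 ≈ +$561.4 million.
Net ΔY = k(ΔG − c·ΔT) = (−$200.2 million) / 0.42 ≈ −$477 million.

−$477 million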